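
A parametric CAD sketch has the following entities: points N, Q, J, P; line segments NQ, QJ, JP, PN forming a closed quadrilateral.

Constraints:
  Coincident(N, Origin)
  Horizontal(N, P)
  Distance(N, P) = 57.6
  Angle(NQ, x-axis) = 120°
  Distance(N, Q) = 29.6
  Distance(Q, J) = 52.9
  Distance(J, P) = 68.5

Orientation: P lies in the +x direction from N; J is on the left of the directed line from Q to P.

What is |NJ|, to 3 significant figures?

65.4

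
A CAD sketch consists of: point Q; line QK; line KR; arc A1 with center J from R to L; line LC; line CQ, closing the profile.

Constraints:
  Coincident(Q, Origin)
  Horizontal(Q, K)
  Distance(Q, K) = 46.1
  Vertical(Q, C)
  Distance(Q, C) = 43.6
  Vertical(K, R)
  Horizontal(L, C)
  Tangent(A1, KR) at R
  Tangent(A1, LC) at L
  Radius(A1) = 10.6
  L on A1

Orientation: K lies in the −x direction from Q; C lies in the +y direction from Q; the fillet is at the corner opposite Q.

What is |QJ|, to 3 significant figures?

48.5

Q is at the origin; QK is horizontal with |QK| = 46.1 and K on the −x side, so K = (-46.1, 0.00). Q and C share the same x with |QC| = 43.6 and C on the +y side, so C = (0.00, 43.6). The virtual corner opposite Q is at (-46.1, 43.6). Since A1 is tangent to KR there, JR ⟂ KR and A1 meets LC tangentially, so JL is at right angles to LC, with radius 10.6, so the center J sits 10.6 in from both sides at J = (-35.5, 33.0). Then |QJ| = |J − Q| = 48.5.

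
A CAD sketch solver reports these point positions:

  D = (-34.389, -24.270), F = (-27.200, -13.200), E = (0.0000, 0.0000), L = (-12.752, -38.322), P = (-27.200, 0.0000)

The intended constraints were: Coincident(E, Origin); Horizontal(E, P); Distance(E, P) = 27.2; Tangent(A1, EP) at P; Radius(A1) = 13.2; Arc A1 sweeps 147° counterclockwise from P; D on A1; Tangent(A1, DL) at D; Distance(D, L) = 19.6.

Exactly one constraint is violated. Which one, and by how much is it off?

Distance(D, L) = 19.6 — off by 6.20.

E = (0.00, 0.00) ✓; E.y = 0.00, P.y = 0.00 ✓; |EP| = 27.20 ✓; ∠(FP, PE) = 90.00° ✓; |FP| = 13.20 ✓; bearing(F→D) − bearing(F→P) = 147.0° ✓; |FD| = 13.20 ✓; ∠(FD, DL) = 90.00° ✓; |DL| = 25.80 ✗.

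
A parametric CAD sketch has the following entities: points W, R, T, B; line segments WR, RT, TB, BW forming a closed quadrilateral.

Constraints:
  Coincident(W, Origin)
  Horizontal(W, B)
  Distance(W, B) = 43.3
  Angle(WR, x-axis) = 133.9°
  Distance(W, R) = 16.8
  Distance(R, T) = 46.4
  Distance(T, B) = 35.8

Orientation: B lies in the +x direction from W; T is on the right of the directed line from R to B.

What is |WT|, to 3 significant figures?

29.7

W is at the origin; WB is horizontal with |WB| = 43.3 and B in +x, so B = (43.3, 0). WR runs at 133.9° with |WR| = 16.8, so R = (-11.6, 12.1). T is determined by |RT| = 46.4 and |TB| = 35.8 together: it lies at the intersection of circle(R, 46.4) and circle(B, 35.8). With |RB| = 56.3, the foot of the radical line on RB is 35.9 from R and the perpendicular offset is √(46.4² − 35.9²) = 29.4. Taking the right-of-RB solution: T = (17.1, -24.3).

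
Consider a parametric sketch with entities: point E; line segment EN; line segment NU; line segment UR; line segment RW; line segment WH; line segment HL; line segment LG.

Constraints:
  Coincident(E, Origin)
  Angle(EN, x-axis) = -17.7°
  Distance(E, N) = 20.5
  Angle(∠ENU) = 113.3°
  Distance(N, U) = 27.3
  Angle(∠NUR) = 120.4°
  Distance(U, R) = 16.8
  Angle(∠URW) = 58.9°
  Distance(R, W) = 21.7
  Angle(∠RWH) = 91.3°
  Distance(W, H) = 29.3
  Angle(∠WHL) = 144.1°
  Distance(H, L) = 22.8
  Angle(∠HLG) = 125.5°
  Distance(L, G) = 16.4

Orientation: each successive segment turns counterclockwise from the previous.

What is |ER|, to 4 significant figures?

44.12

E is at the origin; EN runs at -17.7° with length 20.5, so N = (19.53, -6.233). ∠ENU = 113.3° gives NU at 49.00° from the x-axis; with |NU| = 27.3, U = (37.44, 14.37). ∠NUR = 120.4° gives UR at 108.6° from the x-axis; with |UR| = 16.8, R = (32.08, 30.29). Then |ER| = |R − E| = 44.12.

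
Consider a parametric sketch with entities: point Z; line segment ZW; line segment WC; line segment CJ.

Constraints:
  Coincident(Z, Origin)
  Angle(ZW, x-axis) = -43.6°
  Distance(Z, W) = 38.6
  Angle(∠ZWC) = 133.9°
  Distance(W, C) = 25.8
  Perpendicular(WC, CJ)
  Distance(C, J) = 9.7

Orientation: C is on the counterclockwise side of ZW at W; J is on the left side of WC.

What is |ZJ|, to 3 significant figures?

55.6

Z is at the origin; ZW runs at -43.6° with length 38.6, so W = 38.6·(cos -43.6°, sin -43.6°) = (28.0, -26.6). ∠ZWC = 133.9°, so WC runs at -43.6° + (180° − 133.9°) = 2.50° from the x-axis; with |WC| = 25.8, C = W + 25.8·(cos 2.50°, sin 2.50°) = (53.7, -25.5). The perpendicularity gives CJ at right angles to WC; with |CJ| = 9.7 on the left of WC, J = C + 9.7·(-0.0436, 0.999) = (53.3, -15.8). Then |ZJ| = |J − Z| = 55.6.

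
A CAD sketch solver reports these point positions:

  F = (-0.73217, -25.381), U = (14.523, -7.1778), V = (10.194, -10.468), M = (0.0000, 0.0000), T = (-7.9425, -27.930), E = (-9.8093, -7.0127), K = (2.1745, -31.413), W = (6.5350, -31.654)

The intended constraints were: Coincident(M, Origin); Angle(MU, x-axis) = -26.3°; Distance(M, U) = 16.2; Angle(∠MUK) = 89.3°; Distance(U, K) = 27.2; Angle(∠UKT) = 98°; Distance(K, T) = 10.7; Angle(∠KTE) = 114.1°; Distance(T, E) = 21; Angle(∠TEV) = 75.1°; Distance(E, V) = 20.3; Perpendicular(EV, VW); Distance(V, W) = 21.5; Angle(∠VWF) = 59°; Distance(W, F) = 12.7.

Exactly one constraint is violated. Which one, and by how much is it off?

Distance(W, F) = 12.7 — off by 3.10.

M = (0.00, 0.00) ✓; MU at -26.30° ✓; |MU| = 16.20 ✓; ∠MUK = 89.30° ✓; |UK| = 27.20 ✓; ∠UKT = 98.00° ✓; |KT| = 10.70 ✓; ∠KTE = 114.1° ✓; |TE| = 21.00 ✓; ∠TEV = 75.10° ✓; |EV| = 20.30 ✓; ∠(EV, VW) = 90.00° ✓; |VW| = 21.50 ✓; ∠VWF = 59.00° ✓; |WF| = 9.600 ✗.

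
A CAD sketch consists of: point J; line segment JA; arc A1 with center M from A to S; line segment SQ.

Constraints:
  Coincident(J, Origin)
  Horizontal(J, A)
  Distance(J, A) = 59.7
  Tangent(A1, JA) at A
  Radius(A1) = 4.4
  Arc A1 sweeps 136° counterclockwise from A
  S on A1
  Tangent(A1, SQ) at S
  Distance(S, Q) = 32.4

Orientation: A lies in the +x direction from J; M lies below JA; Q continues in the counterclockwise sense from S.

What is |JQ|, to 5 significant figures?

85.419

J is at the origin; JA is horizontal with |JA| = 59.7 and A on the +x side, so A = (59.700, 0.0000). The tangent condition forces MA to be normal to JA, so M = A + (0, -4.4) = (59.700, -4.4000). On A1, A sits at bearing 90° from M; a 136° counterclockwise sweep puts S at bearing 226°, so S = M + 4.4·(cos 226°, sin 226°) = (56.644, -7.5651). Since A1 is tangent to SQ there, MS ⟂ SQ, so SQ runs along (−sin 226°, cos 226°); with |SQ| = 32.4, Q = (79.950, -30.072). Then |JQ| = |Q − J| = 85.419.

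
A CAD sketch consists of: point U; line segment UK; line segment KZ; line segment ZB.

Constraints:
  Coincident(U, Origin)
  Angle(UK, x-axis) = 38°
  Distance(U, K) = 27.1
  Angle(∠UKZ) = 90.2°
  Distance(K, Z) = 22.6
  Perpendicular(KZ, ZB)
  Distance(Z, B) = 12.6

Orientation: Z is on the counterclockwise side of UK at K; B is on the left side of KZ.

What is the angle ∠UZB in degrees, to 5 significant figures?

39.944°

U is at the origin; UK runs at 38.0° with length 27.1, so K = 27.1·(cos 38.0°, sin 38.0°) = (21.355, 16.684). ∠UKZ = 90.2°, so KZ runs at 38.0° + (180° − 90.2°) = 127.80° from the x-axis; with |KZ| = 22.6, Z = K + 22.6·(cos 127.80°, sin 127.80°) = (7.5034, 34.542). The perpendicularity gives ZB at right angles to KZ; with |ZB| = 12.6 on the left of KZ, B = Z + 12.6·(-0.79016, -0.61291) = (-2.4526, 26.819). Then cos ∠UZB = ZU·ZB / (|ZU||ZB|), giving 39.944°.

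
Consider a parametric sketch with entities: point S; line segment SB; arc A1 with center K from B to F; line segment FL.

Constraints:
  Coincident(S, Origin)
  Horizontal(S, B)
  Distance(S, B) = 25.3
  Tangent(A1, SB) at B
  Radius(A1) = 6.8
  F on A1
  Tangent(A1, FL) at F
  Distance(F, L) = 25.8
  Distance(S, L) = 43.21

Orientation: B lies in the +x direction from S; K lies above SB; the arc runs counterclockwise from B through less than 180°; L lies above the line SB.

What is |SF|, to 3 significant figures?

33.0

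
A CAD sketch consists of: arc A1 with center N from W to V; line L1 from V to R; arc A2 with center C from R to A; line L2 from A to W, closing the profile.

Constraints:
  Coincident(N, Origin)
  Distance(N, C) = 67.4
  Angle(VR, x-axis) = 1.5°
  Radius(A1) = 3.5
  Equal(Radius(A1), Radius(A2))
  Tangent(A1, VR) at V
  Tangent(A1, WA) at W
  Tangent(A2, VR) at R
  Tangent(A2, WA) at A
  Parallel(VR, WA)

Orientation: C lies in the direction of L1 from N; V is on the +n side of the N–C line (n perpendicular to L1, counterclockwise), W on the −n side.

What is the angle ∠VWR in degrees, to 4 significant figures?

84.07°

Tangency of A1 to both parallel lines with radius 3.5 puts V and W at N ± 3.5·n: V = (-0.09162, 3.499), W = (0.09162, -3.499). Equal radii place R and A the same way about C: R = C + 3.5·n = (67.29, 5.263), A = C − 3.5·n = (67.47, -1.734). Then cos ∠VWR = WV·WR / (|WV||WR|), giving 84.07°.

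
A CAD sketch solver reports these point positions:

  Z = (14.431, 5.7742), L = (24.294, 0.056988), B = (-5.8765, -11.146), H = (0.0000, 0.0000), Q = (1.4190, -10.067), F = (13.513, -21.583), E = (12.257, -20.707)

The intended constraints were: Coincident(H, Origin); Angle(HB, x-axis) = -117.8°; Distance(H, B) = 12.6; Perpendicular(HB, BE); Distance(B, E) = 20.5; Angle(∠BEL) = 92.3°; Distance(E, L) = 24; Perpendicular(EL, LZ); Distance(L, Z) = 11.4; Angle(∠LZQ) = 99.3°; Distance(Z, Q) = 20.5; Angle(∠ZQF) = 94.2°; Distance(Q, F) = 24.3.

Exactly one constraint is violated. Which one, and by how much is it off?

Distance(Q, F) = 24.3 — off by 7.60.

H = (0.00, 0.00) ✓; HB at -117.8° ✓; |HB| = 12.60 ✓; ∠(HB, BE) = 90.00° ✓; |BE| = 20.50 ✓; ∠BEL = 92.30° ✓; |EL| = 24.00 ✓; ∠(EL, LZ) = 90.00° ✓; |LZ| = 11.40 ✓; ∠LZQ = 99.30° ✓; |ZQ| = 20.50 ✓; ∠ZQF = 94.20° ✓; |QF| = 16.70 ✗.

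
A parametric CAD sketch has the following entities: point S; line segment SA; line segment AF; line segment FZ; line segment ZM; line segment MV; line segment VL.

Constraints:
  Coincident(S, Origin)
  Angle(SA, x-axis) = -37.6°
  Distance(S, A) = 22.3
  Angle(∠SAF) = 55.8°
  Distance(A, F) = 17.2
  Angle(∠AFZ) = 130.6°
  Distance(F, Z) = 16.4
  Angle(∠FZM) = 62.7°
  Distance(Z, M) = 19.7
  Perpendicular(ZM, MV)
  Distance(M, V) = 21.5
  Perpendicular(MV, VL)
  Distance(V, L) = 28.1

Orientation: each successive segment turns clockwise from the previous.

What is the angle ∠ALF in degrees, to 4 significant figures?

18.32°

ZM ⟂ MV, so MV runs at -58.50°; with |MV| = 21.5, V = (15.33, -18.52). MV is perpendicular to VL, so VL runs at -148.5°; with |VL| = 28.1, L = (-8.628, -33.20). Then cos ∠ALF = LA·LF / (|LA||LF|), giving 18.32°.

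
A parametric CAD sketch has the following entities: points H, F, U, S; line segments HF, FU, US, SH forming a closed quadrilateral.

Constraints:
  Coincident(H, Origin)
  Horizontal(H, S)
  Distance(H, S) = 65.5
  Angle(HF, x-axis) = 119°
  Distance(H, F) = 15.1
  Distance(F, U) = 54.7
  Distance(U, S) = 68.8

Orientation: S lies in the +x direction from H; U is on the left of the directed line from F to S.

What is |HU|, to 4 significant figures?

62.23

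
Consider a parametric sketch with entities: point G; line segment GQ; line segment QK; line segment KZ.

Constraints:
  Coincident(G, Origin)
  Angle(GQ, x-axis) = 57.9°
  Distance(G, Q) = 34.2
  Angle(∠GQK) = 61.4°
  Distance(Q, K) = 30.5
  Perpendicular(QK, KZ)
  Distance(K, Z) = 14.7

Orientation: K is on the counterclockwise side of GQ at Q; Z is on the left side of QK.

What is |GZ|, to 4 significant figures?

20.85

∠GQK = 61.4°, so QK runs at 57.9° + (180° − 61.4°) = 176.5° from the x-axis; with |QK| = 30.5, K = Q + 30.5·(cos 176.5°, sin 176.5°) = (-12.27, 30.83). QK is perpendicular to KZ; with |KZ| = 14.7 on the left of QK, Z = K + 14.7·(-0.06105, -0.9981) = (-13.17, 16.16). Then |GZ| = |Z − G| = 20.85.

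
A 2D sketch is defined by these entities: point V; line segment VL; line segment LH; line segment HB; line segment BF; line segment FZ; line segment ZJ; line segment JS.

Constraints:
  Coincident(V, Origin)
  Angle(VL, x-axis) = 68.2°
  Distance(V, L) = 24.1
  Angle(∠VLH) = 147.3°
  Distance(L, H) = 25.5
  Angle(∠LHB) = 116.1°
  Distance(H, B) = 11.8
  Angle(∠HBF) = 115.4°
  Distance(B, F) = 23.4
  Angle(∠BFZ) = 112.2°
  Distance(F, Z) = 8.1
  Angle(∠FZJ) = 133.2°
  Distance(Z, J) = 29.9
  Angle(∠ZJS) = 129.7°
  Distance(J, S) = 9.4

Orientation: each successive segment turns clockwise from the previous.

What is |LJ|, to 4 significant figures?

5.178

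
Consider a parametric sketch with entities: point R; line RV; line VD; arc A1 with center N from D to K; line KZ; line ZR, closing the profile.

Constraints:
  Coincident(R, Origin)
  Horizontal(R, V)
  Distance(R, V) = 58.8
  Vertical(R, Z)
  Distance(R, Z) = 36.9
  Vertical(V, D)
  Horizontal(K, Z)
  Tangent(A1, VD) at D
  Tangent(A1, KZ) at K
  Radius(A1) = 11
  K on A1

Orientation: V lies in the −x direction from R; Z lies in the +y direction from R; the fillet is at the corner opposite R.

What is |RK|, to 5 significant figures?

60.386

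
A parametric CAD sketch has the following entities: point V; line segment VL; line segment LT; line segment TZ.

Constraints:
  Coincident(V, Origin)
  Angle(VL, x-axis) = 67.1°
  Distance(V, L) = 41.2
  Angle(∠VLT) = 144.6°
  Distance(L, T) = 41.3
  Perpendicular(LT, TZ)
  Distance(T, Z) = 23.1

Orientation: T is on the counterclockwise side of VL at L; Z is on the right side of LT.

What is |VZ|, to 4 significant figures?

88.39

∠VLT = 144.6°, so LT runs at 67.1° + (180° − 144.6°) = 102.5° from the x-axis; with |LT| = 41.3, T = L + 41.3·(cos 102.5°, sin 102.5°) = (7.093, 78.27). The perpendicularity gives TZ at right angles to LT; with |TZ| = 23.1 on the right of LT, Z = T + 23.1·(0.9763, 0.2164) = (29.65, 83.27). Then |VZ| = |Z − V| = 88.39.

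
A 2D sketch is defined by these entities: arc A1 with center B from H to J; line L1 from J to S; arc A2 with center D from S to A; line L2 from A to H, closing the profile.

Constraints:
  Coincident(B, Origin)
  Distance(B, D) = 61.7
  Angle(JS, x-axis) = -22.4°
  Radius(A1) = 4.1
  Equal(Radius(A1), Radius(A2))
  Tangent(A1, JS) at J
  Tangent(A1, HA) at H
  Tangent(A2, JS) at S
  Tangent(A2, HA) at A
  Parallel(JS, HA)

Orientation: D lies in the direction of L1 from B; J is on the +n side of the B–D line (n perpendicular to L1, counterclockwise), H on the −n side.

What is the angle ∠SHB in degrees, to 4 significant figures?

82.43°

Tangency of A1 to both parallel lines with radius 4.1 puts J and H at B ± 4.1·n: J = (1.562, 3.791), H = (-1.562, -3.791). Equal radii place S and A the same way about D: S = D + 4.1·n = (58.61, -19.72), A = D − 4.1·n = (55.48, -27.30). Then cos ∠SHB = HS·HB / (|HS||HB|), giving 82.43°.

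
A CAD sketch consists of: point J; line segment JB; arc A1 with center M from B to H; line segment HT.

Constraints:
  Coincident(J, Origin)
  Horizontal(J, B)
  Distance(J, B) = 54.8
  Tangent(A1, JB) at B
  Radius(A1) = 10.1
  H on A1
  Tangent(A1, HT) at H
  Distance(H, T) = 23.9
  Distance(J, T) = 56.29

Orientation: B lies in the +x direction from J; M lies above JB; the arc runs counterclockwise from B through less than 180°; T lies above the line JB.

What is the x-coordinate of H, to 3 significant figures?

61.9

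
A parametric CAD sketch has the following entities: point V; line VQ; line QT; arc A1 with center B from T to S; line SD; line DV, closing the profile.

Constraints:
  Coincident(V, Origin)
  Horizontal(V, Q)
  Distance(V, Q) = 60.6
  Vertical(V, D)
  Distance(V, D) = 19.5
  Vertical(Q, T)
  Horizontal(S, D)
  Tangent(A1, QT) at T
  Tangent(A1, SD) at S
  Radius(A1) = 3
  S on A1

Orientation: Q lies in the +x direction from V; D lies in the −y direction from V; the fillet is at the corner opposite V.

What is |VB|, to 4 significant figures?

59.92

V and D share the same x with |VD| = 19.5 and D on the −y side, so D = (0.000, -19.50). The virtual corner opposite V is at (60.60, -19.50). Tangency of A1 to QT means the radius BT is perpendicular to QT and the tangent condition forces BS to be normal to SD, with radius 3.0, so the center B sits 3.0 in from both sides at B = (57.60, -16.50). Then |VB| = |B − V| = 59.92.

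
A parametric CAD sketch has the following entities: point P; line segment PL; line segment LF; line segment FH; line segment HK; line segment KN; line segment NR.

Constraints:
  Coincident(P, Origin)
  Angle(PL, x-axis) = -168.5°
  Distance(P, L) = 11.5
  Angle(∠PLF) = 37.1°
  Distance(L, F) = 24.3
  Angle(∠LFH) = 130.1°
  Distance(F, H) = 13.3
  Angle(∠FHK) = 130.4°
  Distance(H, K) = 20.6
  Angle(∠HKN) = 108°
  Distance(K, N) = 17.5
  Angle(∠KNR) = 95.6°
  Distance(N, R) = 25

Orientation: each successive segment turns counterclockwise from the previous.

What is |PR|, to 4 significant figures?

3.636

P is at the origin; PL runs at -168.5° with length 11.5, so L = (-11.27, -2.293). ∠PLF = 37.1° gives LF at -25.60° from the x-axis; with |LF| = 24.3, F = (10.65, -12.79). ∠LFH = 130.1° gives FH at 24.30° from the x-axis; with |FH| = 13.3, H = (22.77, -7.319). ∠FHK = 130.4° gives HK at 73.90° from the x-axis; with |HK| = 20.6, K = (28.48, 12.47). ∠HKN = 108.0° gives KN at 145.9° from the x-axis; with |KN| = 17.5, N = (13.99, 22.28). ∠KNR = 95.6° gives NR at -129.7° from the x-axis; with |NR| = 25.0, R = (-1.981, 3.049). Then |PR| = |R − P| = 3.636.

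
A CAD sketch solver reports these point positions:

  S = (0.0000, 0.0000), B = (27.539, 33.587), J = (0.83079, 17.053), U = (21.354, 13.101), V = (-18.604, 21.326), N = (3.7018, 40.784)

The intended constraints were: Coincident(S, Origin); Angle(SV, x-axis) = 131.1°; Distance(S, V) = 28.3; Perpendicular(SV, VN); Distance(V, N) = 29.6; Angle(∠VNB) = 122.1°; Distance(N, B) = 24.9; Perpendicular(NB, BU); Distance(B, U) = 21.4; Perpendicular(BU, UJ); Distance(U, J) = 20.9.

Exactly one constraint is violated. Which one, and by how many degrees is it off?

Perpendicular(BU, UJ) — off by 5.90°.

S = (0.00, 0.00) ✓; SV at 131.1° ✓; |SV| = 28.30 ✓; ∠(SV, VN) = 90.00° ✓; |VN| = 29.60 ✓; ∠VNB = 122.1° ✓; |NB| = 24.90 ✓; ∠(NB, BU) = 90.00° ✓; |BU| = 21.40 ✓; ∠(BU, UJ) = 84.10° ✗; |UJ| = 20.90 ✓.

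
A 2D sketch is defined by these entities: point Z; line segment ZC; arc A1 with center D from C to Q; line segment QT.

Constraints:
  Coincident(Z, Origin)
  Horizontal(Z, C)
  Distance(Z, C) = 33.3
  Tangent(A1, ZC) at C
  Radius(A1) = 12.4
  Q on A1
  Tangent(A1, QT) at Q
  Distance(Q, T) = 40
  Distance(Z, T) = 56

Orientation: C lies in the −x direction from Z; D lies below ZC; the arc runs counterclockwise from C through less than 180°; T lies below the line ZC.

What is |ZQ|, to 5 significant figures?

47.623

Z is at the origin; Z and C share the same y with |ZC| = 33.3 and C on the −x side, so C = (-33.300, 0.0000). A1 meets ZC tangentially, so DC is at right angles to ZC, so D = C + (0, -12.4) = (-33.300, -12.400). Since DQ ⟂ QT (tangency), |DT| = √(12.4² + 40.0²) = 41.878 regardless of where Q sits on A1. So T lies on both circle(Z, 56.0) and circle(D, 41.878); the below-ZC intersection is T = (-20.275, -52.201). Q is the foot of the tangent from T: Q = (-43.415, -19.573).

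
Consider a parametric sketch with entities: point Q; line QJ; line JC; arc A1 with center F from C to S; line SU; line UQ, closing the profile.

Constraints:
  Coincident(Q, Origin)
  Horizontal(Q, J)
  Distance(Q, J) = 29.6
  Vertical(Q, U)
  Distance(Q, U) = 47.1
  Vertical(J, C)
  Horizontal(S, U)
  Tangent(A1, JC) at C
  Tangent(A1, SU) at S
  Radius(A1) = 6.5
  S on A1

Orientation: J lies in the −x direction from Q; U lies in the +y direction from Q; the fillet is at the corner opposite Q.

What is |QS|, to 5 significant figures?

52.460

Q is at the origin; Q and J share the same y with |QJ| = 29.6 and J on the −x side, so J = (-29.600, 0.0000). Q and U share the same x with |QU| = 47.1 and U on the +y side, so U = (0.0000, 47.100). The virtual corner opposite Q is at (-29.600, 47.100). The tangent condition forces FC to be normal to JC and A1 meets SU tangentially, so FS is at right angles to SU, with radius 6.5, so the center F sits 6.5 in from both sides at F = (-23.100, 40.600). That places the tangent points at C = (-29.600, 40.600) on JC and S = (-23.100, 47.100) on SU. Then |QS| = |S − Q| = 52.460.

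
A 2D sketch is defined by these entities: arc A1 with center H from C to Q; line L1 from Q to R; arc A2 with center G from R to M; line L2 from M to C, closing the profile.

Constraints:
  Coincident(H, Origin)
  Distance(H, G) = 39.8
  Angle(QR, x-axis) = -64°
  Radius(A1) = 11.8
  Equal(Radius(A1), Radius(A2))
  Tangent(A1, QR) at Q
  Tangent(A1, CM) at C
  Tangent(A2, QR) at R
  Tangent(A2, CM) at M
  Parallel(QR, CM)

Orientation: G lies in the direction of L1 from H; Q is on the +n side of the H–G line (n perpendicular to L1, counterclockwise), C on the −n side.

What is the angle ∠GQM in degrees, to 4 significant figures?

14.15°

The slot axis is L1's direction at -64.0°, so u = (cos -64.0°, sin -64.0°) = (0.4384, -0.8988) and n = (−sin -64.0°, cos -64.0°) = (0.8988, 0.4384). H is at the origin and G lies 39.8 along u from H, so G = 39.8·u = (17.45, -35.77). Tangency of A1 to both parallel lines with radius 11.8 puts Q and C at H ± 11.8·n: Q = (10.61, 5.173), C = (-10.61, -5.173). Equal radii place R and M the same way about G: R = G + 11.8·n = (28.05, -30.60), M = G − 11.8·n = (6.841, -40.94). Then cos ∠GQM = QG·QM / (|QG||QM|), giving 14.15°.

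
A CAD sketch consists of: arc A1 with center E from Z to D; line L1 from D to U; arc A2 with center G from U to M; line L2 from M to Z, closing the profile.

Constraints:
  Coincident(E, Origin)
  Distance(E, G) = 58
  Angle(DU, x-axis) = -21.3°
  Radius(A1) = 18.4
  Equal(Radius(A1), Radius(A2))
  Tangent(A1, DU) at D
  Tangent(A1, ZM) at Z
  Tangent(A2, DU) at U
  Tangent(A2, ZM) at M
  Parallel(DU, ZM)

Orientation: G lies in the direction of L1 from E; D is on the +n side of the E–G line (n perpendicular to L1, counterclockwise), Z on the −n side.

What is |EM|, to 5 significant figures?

60.849

The slot axis is L1's direction at -21.3°, so u = (cos -21.3°, sin -21.3°) = (0.93169, -0.36325) and n = (−sin -21.3°, cos -21.3°) = (0.36325, 0.93169). E is at the origin and G lies 58.0 along u from E, so G = 58.0·u = (54.038, -21.069). Tangency of A1 to both parallel lines with radius 18.4 puts D and Z at E ± 18.4·n: D = (6.6838, 17.143), Z = (-6.6838, -17.143). Equal radii place U and M the same way about G: U = G + 18.4·n = (60.722, -3.9255), M = G − 18.4·n = (47.354, -38.212). Then |EM| = |M − E| = 60.849.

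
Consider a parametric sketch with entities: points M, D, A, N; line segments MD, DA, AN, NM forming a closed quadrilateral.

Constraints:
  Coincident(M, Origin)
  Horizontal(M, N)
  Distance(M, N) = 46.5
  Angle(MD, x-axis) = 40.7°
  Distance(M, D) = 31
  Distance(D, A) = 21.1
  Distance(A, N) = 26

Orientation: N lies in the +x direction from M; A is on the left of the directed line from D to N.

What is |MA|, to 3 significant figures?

50.9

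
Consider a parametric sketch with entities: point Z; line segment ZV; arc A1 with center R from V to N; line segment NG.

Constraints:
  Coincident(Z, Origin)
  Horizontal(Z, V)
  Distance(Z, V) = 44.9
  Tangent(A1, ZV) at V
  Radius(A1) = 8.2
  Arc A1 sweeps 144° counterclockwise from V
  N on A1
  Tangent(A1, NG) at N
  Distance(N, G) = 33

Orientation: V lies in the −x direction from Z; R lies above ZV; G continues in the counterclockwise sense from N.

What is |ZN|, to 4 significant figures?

42.74

Z is at the origin; ZV is horizontal with |ZV| = 44.9 and V on the −x side, so V = (-44.90, 0.000). The tangent condition forces RV to be normal to ZV, so R = V + (0, 8.2) = (-44.90, 8.200). On A1, V sits at bearing -90° from R; a 144° counterclockwise sweep puts N at bearing 54°, so N = R + 8.2·(cos 54°, sin 54°) = (-40.08, 14.83). Then |ZN| = |N − Z| = 42.74.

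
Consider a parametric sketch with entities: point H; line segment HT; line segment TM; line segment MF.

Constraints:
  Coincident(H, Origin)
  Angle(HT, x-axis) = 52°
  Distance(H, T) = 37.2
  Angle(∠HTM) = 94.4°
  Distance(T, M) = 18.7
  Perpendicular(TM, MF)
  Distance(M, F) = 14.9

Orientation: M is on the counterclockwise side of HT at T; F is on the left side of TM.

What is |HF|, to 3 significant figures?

30.9

H is at the origin; HT runs at 52.0° with length 37.2, so T = 37.2·(cos 52.0°, sin 52.0°) = (22.9, 29.3). ∠HTM = 94.4°, so TM runs at 52.0° + (180° − 94.4°) = 138° from the x-axis; with |TM| = 18.7, M = T + 18.7·(cos 138°, sin 138°) = (9.09, 41.9). TM is perpendicular to MF; with |MF| = 14.9 on the left of TM, F = M + 14.9·(-0.674, -0.738) = (-0.954, 30.9). Then |HF| = |F − H| = 30.9.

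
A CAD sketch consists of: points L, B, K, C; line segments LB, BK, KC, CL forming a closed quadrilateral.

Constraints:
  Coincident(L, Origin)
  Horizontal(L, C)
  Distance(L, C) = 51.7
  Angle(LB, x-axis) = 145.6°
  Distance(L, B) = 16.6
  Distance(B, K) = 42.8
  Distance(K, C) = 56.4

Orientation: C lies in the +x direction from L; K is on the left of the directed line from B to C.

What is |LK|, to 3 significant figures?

44.3

Checks: |BK| = 42.80 ✓; |KC| = 56.40 ✓.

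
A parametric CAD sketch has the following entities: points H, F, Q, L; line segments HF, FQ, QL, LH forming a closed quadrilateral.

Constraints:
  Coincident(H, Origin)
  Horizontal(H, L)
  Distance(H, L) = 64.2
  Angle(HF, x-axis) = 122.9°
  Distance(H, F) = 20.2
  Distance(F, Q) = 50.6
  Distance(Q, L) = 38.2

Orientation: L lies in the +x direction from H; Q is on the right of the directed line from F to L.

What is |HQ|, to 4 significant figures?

32.16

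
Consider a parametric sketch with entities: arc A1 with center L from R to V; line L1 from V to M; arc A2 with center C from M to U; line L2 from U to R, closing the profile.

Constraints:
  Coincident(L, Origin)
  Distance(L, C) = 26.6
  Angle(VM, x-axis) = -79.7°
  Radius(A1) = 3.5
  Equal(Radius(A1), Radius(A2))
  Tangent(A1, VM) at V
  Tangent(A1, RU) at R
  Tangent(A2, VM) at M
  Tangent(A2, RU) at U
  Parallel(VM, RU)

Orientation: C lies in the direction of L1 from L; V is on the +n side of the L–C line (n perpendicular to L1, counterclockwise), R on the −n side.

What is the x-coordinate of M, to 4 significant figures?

8.200

Tangency of A1 to both parallel lines with radius 3.5 puts V and R at L ± 3.5·n: V = (3.444, 0.6258), R = (-3.444, -0.6258). Equal radii place M and U the same way about C: M = C + 3.5·n = (8.200, -25.55), U = C − 3.5·n = (1.313, -26.80). So M.x = 8.200.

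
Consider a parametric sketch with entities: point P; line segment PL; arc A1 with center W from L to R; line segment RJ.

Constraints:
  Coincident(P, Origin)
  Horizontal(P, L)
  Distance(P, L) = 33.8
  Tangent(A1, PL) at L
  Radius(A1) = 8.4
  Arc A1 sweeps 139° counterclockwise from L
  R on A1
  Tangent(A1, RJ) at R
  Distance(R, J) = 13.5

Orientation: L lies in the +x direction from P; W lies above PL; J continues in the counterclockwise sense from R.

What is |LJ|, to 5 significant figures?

24.056

P is at the origin; P and L share the same y with |PL| = 33.8 and L on the +x side, so L = (33.800, 0.0000). A1 meets PL tangentially, so WL is at right angles to PL, so W = L + (0, 8.4) = (33.800, 8.4000). On A1, L sits at bearing -90° from W; a 139° counterclockwise sweep puts R at bearing 49°, so R = W + 8.4·(cos 49°, sin 49°) = (39.311, 14.740). Since A1 is tangent to RJ there, WR ⟂ RJ, so RJ runs along (−sin 49°, cos 49°); with |RJ| = 13.5, J = (29.122, 23.596). Then |LJ| = |J − L| = 24.056.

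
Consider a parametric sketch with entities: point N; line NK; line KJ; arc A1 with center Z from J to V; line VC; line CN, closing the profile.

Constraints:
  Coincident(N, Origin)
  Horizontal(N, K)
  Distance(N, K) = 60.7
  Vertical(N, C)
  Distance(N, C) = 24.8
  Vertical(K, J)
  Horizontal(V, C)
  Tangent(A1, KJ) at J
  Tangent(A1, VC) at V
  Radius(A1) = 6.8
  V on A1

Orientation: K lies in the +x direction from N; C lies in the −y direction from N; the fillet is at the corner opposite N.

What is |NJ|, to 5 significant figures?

63.313

N is at the origin; NK is horizontal with |NK| = 60.7 and K on the +x side, so K = (60.700, 0.0000). NC is vertical with |NC| = 24.8 and C on the −y side, so C = (0.0000, -24.800). The virtual corner opposite N is at (60.700, -24.800). The tangent condition forces ZJ to be normal to KJ and A1 meets VC tangentially, so ZV is at right angles to VC, with radius 6.8, so the center Z sits 6.8 in from both sides at Z = (53.900, -18.000). That places the tangent points at J = (60.700, -18.000) on KJ and V = (53.900, -24.800) on VC. Then |NJ| = |J − N| = 63.313.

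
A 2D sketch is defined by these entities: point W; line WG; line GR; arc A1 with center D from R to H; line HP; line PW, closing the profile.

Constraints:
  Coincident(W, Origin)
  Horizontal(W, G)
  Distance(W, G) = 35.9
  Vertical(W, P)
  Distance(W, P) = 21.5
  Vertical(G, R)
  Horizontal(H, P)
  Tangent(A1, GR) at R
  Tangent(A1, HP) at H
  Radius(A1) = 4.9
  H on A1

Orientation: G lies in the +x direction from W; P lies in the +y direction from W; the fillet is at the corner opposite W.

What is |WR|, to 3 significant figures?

39.6

W is at the origin; WG is horizontal with |WG| = 35.9 and G on the +x side, so G = (35.9, 0.00). W and P share the same x with |WP| = 21.5 and P on the +y side, so P = (0.00, 21.5). The virtual corner opposite W is at (35.9, 21.5). Since A1 is tangent to GR there, DR ⟂ GR and the tangent condition forces DH to be normal to HP, with radius 4.9, so the center D sits 4.9 in from both sides at D = (31.0, 16.6). That places the tangent points at R = (35.9, 16.6) on GR and H = (31.0, 21.5) on HP. Then |WR| = |R − W| = 39.6.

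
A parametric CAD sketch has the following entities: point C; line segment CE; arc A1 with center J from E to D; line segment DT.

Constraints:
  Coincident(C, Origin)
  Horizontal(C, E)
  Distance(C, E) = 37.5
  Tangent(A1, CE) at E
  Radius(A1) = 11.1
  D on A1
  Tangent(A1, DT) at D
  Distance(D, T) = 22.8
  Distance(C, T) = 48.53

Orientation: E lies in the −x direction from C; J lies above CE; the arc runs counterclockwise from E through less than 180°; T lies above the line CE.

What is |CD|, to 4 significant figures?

30.17

C is at the origin; C and E share the same y with |CE| = 37.5 and E on the −x side, so E = (-37.50, 0.000). The tangent condition forces JE to be normal to CE, so J = E + (0, 11.1) = (-37.50, 11.10). Since JD ⟂ DT (tangency), |JT| = √(11.1² + 22.8²) = 25.36 regardless of where D sits on A1. So T lies on both circle(C, 48.53) and circle(J, 25.36); the above-CE intersection is T = (-32.57, 35.98). D is the foot of the tangent from T: D = (-26.77, 13.93).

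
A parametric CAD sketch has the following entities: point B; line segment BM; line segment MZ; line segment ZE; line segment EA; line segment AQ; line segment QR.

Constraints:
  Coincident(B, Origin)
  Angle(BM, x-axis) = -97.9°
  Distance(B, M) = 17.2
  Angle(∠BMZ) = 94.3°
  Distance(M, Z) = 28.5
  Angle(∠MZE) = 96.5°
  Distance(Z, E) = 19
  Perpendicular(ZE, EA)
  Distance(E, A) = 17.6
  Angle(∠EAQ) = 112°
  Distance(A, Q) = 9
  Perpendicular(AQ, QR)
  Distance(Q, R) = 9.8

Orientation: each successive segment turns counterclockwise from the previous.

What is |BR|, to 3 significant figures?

20.8

∠EAQ = 112.0° gives AQ at -131° from the x-axis; with |AQ| = 9.0, Q = (9.04, -6.24). AQ ⟂ QR, so QR runs at -40.7°; with |QR| = 9.8, R = (16.5, -12.6). Then |BR| = |R − B| = 20.8.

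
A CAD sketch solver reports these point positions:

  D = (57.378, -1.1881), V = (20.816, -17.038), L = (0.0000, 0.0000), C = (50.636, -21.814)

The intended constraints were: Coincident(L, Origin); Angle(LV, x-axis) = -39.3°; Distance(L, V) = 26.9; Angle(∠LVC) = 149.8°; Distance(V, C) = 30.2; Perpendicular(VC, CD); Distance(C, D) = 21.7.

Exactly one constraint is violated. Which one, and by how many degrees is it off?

Perpendicular(VC, CD) — off by 9.00°.

L = (0.00, 0.00) ✓; LV at -39.30° ✓; |LV| = 26.90 ✓; ∠LVC = 149.8° ✓; |VC| = 30.20 ✓; ∠(VC, CD) = 81.00° ✗; |CD| = 21.70 ✓.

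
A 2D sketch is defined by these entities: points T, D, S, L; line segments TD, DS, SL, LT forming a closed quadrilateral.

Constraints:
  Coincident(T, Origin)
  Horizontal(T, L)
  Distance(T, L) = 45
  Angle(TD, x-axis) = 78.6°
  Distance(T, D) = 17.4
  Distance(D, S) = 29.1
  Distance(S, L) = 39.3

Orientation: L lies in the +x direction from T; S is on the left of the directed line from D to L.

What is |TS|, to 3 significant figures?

43.7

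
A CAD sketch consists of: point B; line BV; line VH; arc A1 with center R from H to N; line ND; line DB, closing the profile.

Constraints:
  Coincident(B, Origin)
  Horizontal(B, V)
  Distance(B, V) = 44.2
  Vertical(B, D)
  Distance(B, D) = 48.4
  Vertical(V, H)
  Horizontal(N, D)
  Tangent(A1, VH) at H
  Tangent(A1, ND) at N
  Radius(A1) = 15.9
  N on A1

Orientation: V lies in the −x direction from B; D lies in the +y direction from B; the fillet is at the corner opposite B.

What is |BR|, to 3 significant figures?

43.1

B is at the origin; B and V share the same y with |BV| = 44.2 and V on the −x side, so V = (-44.2, 0.00). BD is vertical with |BD| = 48.4 and D on the +y side, so D = (0.00, 48.4). The virtual corner opposite B is at (-44.2, 48.4). Tangency of A1 to VH means the radius RH is perpendicular to VH and A1 meets ND tangentially, so RN is at right angles to ND, with radius 15.9, so the center R sits 15.9 in from both sides at R = (-28.3, 32.5). Then |BR| = |R − B| = 43.1.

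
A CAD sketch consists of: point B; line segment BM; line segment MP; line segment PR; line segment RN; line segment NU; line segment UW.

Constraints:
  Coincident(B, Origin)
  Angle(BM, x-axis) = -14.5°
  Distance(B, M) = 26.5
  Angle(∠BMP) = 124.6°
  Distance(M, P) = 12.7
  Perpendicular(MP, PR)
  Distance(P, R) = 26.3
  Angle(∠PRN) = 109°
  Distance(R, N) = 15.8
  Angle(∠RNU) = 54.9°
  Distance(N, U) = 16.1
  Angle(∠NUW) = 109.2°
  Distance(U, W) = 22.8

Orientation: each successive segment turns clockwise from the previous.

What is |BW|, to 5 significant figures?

40.660

B is at the origin; BM runs at -14.5° with length 26.5, so M = (25.656, -6.6351). ∠BMP = 124.6° gives MP at -69.900° from the x-axis; with |MP| = 12.7, P = (30.020, -18.562). MP ⟂ PR, so PR runs at -159.90°; with |PR| = 26.3, R = (5.3222, -27.600). ∠PRN = 109.0° gives RN at 129.10° from the x-axis; with |RN| = 15.8, N = (-4.6425, -15.338). ∠RNU = 54.9° gives NU at 4.0000° from the x-axis; with |NU| = 16.1, U = (11.418, -14.215). ∠NUW = 109.2° gives UW at -66.800° from the x-axis; with |UW| = 22.8, W = (20.400, -35.171). Then |BW| = |W − B| = 40.660.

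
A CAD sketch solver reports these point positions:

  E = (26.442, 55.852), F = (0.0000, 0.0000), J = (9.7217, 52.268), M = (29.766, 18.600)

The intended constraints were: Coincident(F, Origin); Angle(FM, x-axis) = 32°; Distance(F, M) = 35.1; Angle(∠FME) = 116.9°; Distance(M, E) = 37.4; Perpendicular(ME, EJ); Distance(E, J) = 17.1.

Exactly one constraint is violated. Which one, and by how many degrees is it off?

Perpendicular(ME, EJ) — off by 7.00°.

F = (0.00, 0.00) ✓; FM at 32.00° ✓; |FM| = 35.10 ✓; ∠FME = 116.9° ✓; |ME| = 37.40 ✓; ∠(ME, EJ) = 97.00° ✗; |EJ| = 17.10 ✓.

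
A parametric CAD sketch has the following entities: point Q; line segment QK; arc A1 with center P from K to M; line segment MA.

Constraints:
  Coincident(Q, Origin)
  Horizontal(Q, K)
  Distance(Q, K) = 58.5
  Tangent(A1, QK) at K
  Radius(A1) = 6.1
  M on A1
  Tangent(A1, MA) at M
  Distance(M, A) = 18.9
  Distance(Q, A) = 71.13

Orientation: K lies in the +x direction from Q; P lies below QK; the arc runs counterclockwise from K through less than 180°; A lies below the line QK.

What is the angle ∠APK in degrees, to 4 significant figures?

154.9°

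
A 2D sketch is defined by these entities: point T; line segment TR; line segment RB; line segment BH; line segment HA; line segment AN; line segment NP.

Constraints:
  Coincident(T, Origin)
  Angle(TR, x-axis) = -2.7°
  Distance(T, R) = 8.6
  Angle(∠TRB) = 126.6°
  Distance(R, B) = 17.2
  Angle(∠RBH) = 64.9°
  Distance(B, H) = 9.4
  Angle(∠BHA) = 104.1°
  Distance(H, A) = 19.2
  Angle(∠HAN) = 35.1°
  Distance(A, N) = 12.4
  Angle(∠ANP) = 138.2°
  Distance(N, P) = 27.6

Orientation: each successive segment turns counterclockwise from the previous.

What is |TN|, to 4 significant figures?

12.95

∠BHA = 104.1° gives HA at -118.3° from the x-axis; with |HA| = 19.2, A = (1.269, -1.694). ∠HAN = 35.1° gives AN at 26.60° from the x-axis; with |AN| = 12.4, N = (12.36, 3.858). Then |TN| = |N − T| = 12.95.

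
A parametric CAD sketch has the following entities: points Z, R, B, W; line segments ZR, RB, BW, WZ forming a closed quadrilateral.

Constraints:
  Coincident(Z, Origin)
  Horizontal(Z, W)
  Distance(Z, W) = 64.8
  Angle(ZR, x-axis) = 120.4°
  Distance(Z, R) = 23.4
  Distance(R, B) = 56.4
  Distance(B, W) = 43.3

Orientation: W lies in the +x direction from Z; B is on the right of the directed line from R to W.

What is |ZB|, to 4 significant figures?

34.00

Checks: |RB| = 56.40 ✓; |BW| = 43.30 ✓.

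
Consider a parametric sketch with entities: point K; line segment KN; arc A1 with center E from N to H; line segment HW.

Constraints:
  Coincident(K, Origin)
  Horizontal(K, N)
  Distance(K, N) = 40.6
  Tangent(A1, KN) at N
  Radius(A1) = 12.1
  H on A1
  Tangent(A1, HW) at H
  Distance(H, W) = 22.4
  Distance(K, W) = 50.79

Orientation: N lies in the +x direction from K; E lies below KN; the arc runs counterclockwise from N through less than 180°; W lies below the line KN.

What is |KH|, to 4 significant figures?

32.74

Checks: K.y = 0.00, N.y = 0.00 ✓; |EH| = 12.10 ✓; ∠(EH, HW) = 90.00° ✓; |HW| = 22.40 ✓; |KW| = 50.79 ✓.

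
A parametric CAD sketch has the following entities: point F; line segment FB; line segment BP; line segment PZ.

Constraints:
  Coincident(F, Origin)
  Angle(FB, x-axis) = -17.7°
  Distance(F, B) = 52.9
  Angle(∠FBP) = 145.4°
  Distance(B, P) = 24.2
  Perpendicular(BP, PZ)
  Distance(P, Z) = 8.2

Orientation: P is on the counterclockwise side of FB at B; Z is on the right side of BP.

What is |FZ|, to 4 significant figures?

77.79

∠FBP = 145.4°, so BP runs at -17.7° + (180° − 145.4°) = 16.90° from the x-axis; with |BP| = 24.2, P = B + 24.2·(cos 16.90°, sin 16.90°) = (73.55, -9.048). BP ⟂ PZ; with |PZ| = 8.2 on the right of BP, Z = P + 8.2·(0.2907, -0.9568) = (75.93, -16.89). Then |FZ| = |Z − F| = 77.79.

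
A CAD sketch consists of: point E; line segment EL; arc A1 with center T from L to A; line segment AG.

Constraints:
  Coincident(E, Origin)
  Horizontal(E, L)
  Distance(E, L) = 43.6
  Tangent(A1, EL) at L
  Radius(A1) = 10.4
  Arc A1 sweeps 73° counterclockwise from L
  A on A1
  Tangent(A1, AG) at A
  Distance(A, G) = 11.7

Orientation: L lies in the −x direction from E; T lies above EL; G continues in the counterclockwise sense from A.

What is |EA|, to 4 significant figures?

34.45

E is at the origin; E and L share the same y with |EL| = 43.6 and L on the −x side, so L = (-43.60, 0.000). A1 meets EL tangentially, so TL is at right angles to EL, so T = L + (0, 10.4) = (-43.60, 10.40). On A1, L sits at bearing -90° from T; a 73° counterclockwise sweep puts A at bearing -17°, so A = T + 10.4·(cos -17°, sin -17°) = (-33.65, 7.359). Then |EA| = |A − E| = 34.45.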